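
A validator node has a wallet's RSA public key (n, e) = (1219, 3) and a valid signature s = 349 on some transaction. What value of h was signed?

800

s^3 mod 1219 = 800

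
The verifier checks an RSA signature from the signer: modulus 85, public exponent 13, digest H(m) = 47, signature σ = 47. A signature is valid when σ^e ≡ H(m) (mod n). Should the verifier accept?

accept

σ^2 ≡ 47^2 = 2209 ≡ 84
σ^4 ≡ 84^2 = 7056 ≡ 1
σ^8 ≡ 1^2 = 1
13 = 8 + 4 + 1, so σ^13 ≡ 1·1·47 ≡ 47 (mod 85)
σ^13 mod 85 = 47 matches H(m).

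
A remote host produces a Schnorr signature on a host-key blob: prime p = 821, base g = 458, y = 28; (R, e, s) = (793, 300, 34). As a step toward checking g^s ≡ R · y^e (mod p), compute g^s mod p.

163

458^34 mod 821 = 163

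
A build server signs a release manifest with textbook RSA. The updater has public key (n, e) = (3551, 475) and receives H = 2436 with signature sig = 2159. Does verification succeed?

sig^2 ≡ 2159^2 = 4661281 ≡ 2369
sig^4 ≡ 2369^2 = 5612161 ≡ 1581
sig^8 ≡ 1581^2 = 2499561 ≡ 3208
sig^16 ≡ 3208^2 = 10291264 ≡ 466
sig^32 ≡ 466^2 = 217156 ≡ 545
sig^64 ≡ 545^2 = 297025 ≡ 2292
sig^128 ≡ 2292^2 = 5253264 ≡ 1335
sig^256 ≡ 1335^2 = 1782225 ≡ 3174
475 = 256 + 128 + 64 + 16 + 8 + 2 + 1, so sig^475 ≡ 3174·1335·2292·466·3208·2369·2159 ≡ 2436 (mod 3551)
sig^475 mod 3551 = 2436 matches H.

passes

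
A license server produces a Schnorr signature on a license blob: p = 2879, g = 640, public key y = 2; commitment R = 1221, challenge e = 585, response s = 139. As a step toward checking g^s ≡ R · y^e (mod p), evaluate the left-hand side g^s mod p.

640^2 = 409600 ≡ 782
640^4 ≡ 782^2 = 611524 ≡ 1176
640^8 ≡ 1176^2 = 1382976 ≡ 1056
640^16 ≡ 1056^2 = 1115136 ≡ 963
640^32 ≡ 963^2 = 927369 ≡ 331
640^64 ≡ 331^2 = 109561 ≡ 159
640^128 ≡ 159^2 = 25281 ≡ 2249
139 = 128 + 8 + 2 + 1, so 640^139 ≡ 2249·1056·782·640 ≡ 1123 (mod 2879)

1123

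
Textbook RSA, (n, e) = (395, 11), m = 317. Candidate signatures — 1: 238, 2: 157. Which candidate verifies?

1

Candidate 1: 238^2 = 56644 ≡ 159; 238^4 ≡ 159^2 = 25281 ≡ 1; 238^8 ≡ 1^2 = 1; 11 = 8 + 2 + 1, so 238^11 ≡ 1·159·238 ≡ 317 (mod 395)
  → matches m = 317
Candidate 2: 157^2 = 24649 ≡ 159; 157^4 ≡ 159^2 = 25281 ≡ 1; 157^8 ≡ 1^2 = 1; 11 = 8 + 2 + 1, so 157^11 ≡ 1·159·157 ≡ 78 (mod 395)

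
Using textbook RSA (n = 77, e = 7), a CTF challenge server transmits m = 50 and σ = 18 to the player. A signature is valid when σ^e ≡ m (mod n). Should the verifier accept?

reject

Squares mod 77: σ^1≡18, σ^2≡16, σ^4≡25
7 = 4 + 2 + 1, so σ^7 ≡ 25·16·18 ≡ 39 (mod 77)
The recovered value 39 does not match the digest 50.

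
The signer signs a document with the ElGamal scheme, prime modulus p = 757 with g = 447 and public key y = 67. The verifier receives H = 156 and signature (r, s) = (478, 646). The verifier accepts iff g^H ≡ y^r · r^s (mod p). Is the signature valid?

valid

Left side g^H mod p:
447^156 mod 757 = 231
Right side y^r · r^s mod p:
67^478 mod 757 = 457
478^646 mod 757 = 461
457·461 = 210677 ≡ 231 (mod 757)
231 ≡ 231 (mod 757), so the signature is genuine.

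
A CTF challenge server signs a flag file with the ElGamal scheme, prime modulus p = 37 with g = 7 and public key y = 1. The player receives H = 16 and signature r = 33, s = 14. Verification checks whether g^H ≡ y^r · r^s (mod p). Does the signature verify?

Left side g^H mod p:
7^16 mod 37 = 34
Right side y^r · r^s mod p:
1^33 mod 37 = 1
33^14 mod 37 = 12
1·12 = 12 ≡ 12 (mod 37)
34 ≠ 12, so verification fails.

does not verify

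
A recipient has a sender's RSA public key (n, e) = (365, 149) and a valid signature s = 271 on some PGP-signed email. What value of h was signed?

Squares mod 365: s^1≡271, s^2≡76, s^4≡301, s^8≡81, s^16≡356, s^32≡81, s^64≡356, s^128≡81
149 = 128 + 16 + 4 + 1, so s^149 ≡ 81·356·301·271 ≡ 176 (mod 365)

176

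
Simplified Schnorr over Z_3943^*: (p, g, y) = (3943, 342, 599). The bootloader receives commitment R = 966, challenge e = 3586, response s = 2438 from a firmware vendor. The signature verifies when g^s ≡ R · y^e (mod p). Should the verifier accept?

accept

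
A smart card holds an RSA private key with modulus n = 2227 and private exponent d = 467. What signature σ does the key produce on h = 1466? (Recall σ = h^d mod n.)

982

Squares mod 2227: h^1≡1466, h^2≡101, h^4≡1293, h^8≡1599, h^16≡205, h^32≡1939, h^64≡545, h^128≡834, h^256≡732
467 = 256 + 128 + 64 + 16 + 2 + 1, so h^467 ≡ 732·834·545·205·101·1466 ≡ 982 (mod 2227)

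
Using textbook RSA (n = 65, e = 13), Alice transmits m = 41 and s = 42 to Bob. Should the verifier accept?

reject

s^2 ≡ 42^2 = 1764 ≡ 9
s^4 ≡ 9^2 = 81 ≡ 16
s^8 ≡ 16^2 = 256 ≡ 61
13 = 8 + 4 + 1, so s^13 ≡ 61·16·42 ≡ 42 (mod 65)
42 ≠ 41, so verification fails.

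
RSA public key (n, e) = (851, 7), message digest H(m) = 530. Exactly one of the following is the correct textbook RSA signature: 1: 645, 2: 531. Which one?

Candidate 1: 645^2 = 416025 ≡ 737; 645^4 ≡ 737^2 = 543169 ≡ 231; 7 = 4 + 2 + 1, so 645^7 ≡ 231·737·645 ≡ 530 (mod 851)
  → matches H(m) = 530
Candidate 2: 531^2 = 281961 ≡ 280; 531^4 ≡ 280^2 = 78400 ≡ 108; 7 = 4 + 2 + 1, so 531^7 ≡ 108·280·531 ≡ 772 (mod 851)

1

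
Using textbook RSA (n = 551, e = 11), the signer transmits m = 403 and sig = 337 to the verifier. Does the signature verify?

does not verify

sig^2 ≡ 337^2 = 113569 ≡ 63
sig^4 ≡ 63^2 = 3969 ≡ 112
sig^8 ≡ 112^2 = 12544 ≡ 422
11 = 8 + 2 + 1, so sig^11 ≡ 422·63·337 ≡ 222 (mod 551)
The recovered value 222 does not match the digest 403.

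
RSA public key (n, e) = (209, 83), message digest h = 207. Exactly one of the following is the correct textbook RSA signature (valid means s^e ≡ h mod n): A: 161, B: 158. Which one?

B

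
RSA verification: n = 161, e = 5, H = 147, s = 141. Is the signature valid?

s^2 ≡ 141^2 = 19881 ≡ 78
s^4 ≡ 78^2 = 6084 ≡ 127
5 = 4 + 1, so s^5 ≡ 127·141 ≡ 36 (mod 161)
s^5 mod 161 = 36, but H = 147.

invalid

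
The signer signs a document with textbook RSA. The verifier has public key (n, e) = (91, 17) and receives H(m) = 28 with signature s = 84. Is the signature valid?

valid

s^2 ≡ 84^2 = 7056 ≡ 49
s^4 ≡ 49^2 = 2401 ≡ 35
s^8 ≡ 35^2 = 1225 ≡ 42
s^16 ≡ 42^2 = 1764 ≡ 35
17 = 16 + 1, so s^17 ≡ 35·84 ≡ 28 (mod 91)
Since 28 equals the digest 28, verification succeeds.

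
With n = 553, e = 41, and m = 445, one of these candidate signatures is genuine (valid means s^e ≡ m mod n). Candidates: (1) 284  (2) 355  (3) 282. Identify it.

3

Candidate 1: Squares mod 553: 284^1≡284, 284^2≡471, 284^4≡88, 284^8≡2, 284^16≡4, 284^32≡16; 41 = 32 + 8 + 1, so 284^41 ≡ 16·2·284 ≡ 240 (mod 553)
Candidate 2: Squares mod 553: 355^1≡355, 355^2≡494, 355^4≡163, 355^8≡25, 355^16≡72, 355^32≡207; 41 = 32 + 8 + 1, so 355^41 ≡ 207·25·355 ≡ 59 (mod 553)
Candidate 3: Squares mod 553: 282^1≡282, 282^2≡445, 282^4≡51, 282^8≡389, 282^16≡352, 282^32≡32; 41 = 32 + 8 + 1, so 282^41 ≡ 32·389·282 ≡ 445 (mod 553)
  → matches m = 445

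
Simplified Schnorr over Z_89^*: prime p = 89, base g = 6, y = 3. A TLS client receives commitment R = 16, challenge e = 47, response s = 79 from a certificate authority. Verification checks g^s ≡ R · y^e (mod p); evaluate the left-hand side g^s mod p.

13

6^2 = 36
6^4 ≡ 36^2 = 1296 ≡ 50
6^8 ≡ 50^2 = 2500 ≡ 8
6^16 ≡ 8^2 = 64
6^32 ≡ 64^2 = 4096 ≡ 2
6^64 ≡ 2^2 = 4
79 = 64 + 8 + 4 + 2 + 1, so 6^79 ≡ 4·8·50·36·6 ≡ 13 (mod 89)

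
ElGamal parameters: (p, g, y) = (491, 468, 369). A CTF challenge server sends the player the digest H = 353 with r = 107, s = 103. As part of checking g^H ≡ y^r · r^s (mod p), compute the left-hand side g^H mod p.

13

468^2 = 219024 ≡ 38
468^4 ≡ 38^2 = 1444 ≡ 462
468^8 ≡ 462^2 = 213444 ≡ 350
468^16 ≡ 350^2 = 122500 ≡ 241
468^32 ≡ 241^2 = 58081 ≡ 143
468^64 ≡ 143^2 = 20449 ≡ 318
468^128 ≡ 318^2 = 101124 ≡ 469
468^256 ≡ 469^2 = 219961 ≡ 484
353 = 256 + 64 + 32 + 1, so 468^353 ≡ 484·318·143·468 ≡ 13 (mod 491)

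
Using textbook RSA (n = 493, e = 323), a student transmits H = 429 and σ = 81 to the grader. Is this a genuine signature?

genuine

σ^323 mod 493 = 429
Since 429 equals the digest 429, verification succeeds.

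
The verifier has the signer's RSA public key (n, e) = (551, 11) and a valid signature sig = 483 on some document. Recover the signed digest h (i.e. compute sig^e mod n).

259

sig^2 ≡ 483^2 = 233289 ≡ 216
sig^4 ≡ 216^2 = 46656 ≡ 372
sig^8 ≡ 372^2 = 138384 ≡ 83
11 = 8 + 2 + 1, so sig^11 ≡ 83·216·483 ≡ 259 (mod 551)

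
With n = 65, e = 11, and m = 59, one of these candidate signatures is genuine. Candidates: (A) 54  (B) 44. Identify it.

Candidate A: 54^2 = 2916 ≡ 56; 54^4 ≡ 56^2 = 3136 ≡ 16; 54^8 ≡ 16^2 = 256 ≡ 61; 11 = 8 + 2 + 1, so 54^11 ≡ 61·56·54 ≡ 59 (mod 65)
  → matches m = 59
Candidate B: 44^2 = 1936 ≡ 51; 44^4 ≡ 51^2 = 2601 ≡ 1; 44^8 ≡ 1^2 = 1; 11 = 8 + 2 + 1, so 44^11 ≡ 1·51·44 ≡ 34 (mod 65)

A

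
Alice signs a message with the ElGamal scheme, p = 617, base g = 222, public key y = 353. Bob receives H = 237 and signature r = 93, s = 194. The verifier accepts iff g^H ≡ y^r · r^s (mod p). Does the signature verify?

Left side g^H mod p:
Squares mod 617: 222^1≡222, 222^2≡541, 222^4≡223, 222^8≡369, 222^16≡421, 222^32≡162, 222^64≡330, 222^128≡308
237 = 128 + 64 + 32 + 8 + 4 + 1, so 222^237 ≡ 308·330·162·369·223·222 ≡ 66 (mod 617)
Right side y^r · r^s mod p:
Squares mod 617: 353^1≡353, 353^2≡592, 353^4≡8, 353^8≡64, 353^16≡394, 353^32≡369, 353^64≡421
93 = 64 + 16 + 8 + 4 + 1, so 353^93 ≡ 421·394·64·8·353 ≡ 136 (mod 617)
Squares mod 617: 93^1≡93, 93^2≡11, 93^4≡121, 93^8≡450, 93^16≡124, 93^32≡568, 93^64≡550, 93^128≡170
194 = 128 + 64 + 2, so 93^194 ≡ 170·550·11 ≡ 578 (mod 617)
136·578 = 78608 ≡ 249 (mod 617)
66 ≠ 249, so verification fails.

does not verify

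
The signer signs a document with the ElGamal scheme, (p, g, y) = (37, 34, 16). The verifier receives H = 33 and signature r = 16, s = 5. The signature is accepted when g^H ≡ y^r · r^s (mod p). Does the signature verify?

verifies

Left side g^H mod p:
34^2 = 1156 ≡ 9
34^4 ≡ 9^2 = 81 ≡ 7
34^8 ≡ 7^2 = 49 ≡ 12
34^16 ≡ 12^2 = 144 ≡ 33
34^32 ≡ 33^2 = 1089 ≡ 16
33 = 32 + 1, so 34^33 ≡ 16·34 ≡ 26 (mod 37)
Right side y^r · r^s mod p:
16^2 = 256 ≡ 34
16^4 ≡ 34^2 = 1156 ≡ 9
16^8 ≡ 9^2 = 81 ≡ 7
16^16 ≡ 7^2 = 49 ≡ 12
16^2 = 256 ≡ 34
16^4 ≡ 34^2 = 1156 ≡ 9
5 = 4 + 1, so 16^5 ≡ 9·16 ≡ 33 (mod 37)
12·33 = 396 ≡ 26 (mod 37)
26 ≡ 26 (mod 37), so the signature is genuine.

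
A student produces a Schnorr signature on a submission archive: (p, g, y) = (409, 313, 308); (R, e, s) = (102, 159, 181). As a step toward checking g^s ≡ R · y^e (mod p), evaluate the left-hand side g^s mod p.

313^2 = 97969 ≡ 218
313^4 ≡ 218^2 = 47524 ≡ 80
313^8 ≡ 80^2 = 6400 ≡ 265
313^16 ≡ 265^2 = 70225 ≡ 286
313^32 ≡ 286^2 = 81796 ≡ 405
313^64 ≡ 405^2 = 164025 ≡ 16
313^128 ≡ 16^2 = 256
181 = 128 + 32 + 16 + 4 + 1, so 313^181 ≡ 256·405·286·80·313 ≡ 225 (mod 409)

225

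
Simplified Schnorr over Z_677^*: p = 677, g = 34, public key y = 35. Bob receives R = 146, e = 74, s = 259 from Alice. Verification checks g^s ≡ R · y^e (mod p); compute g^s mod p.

189

34^2 = 1156 ≡ 479
34^4 ≡ 479^2 = 229441 ≡ 615
34^8 ≡ 615^2 = 378225 ≡ 459
34^16 ≡ 459^2 = 210681 ≡ 134
34^32 ≡ 134^2 = 17956 ≡ 354
34^64 ≡ 354^2 = 125316 ≡ 71
34^128 ≡ 71^2 = 5041 ≡ 302
34^256 ≡ 302^2 = 91204 ≡ 486
259 = 256 + 2 + 1, so 34^259 ≡ 486·479·34 ≡ 189 (mod 677)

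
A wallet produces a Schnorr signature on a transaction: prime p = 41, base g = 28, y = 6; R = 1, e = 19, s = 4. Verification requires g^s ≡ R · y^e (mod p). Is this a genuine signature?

forged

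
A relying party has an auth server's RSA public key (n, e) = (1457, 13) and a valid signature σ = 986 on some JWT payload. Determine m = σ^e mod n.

σ^2 ≡ 986^2 = 972196 ≡ 377
σ^4 ≡ 377^2 = 142129 ≡ 800
σ^8 ≡ 800^2 = 640000 ≡ 377
13 = 8 + 4 + 1, so σ^13 ≡ 377·800·986 ≡ 986 (mod 1457)

986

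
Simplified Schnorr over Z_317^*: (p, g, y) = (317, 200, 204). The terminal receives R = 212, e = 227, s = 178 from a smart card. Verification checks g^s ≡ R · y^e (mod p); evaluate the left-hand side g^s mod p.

275

200^2 = 40000 ≡ 58
200^4 ≡ 58^2 = 3364 ≡ 194
200^8 ≡ 194^2 = 37636 ≡ 230
200^16 ≡ 230^2 = 52900 ≡ 278
200^32 ≡ 278^2 = 77284 ≡ 253
200^64 ≡ 253^2 = 64009 ≡ 292
200^128 ≡ 292^2 = 85264 ≡ 308
178 = 128 + 32 + 16 + 2, so 200^178 ≡ 308·253·278·58 ≡ 275 (mod 317)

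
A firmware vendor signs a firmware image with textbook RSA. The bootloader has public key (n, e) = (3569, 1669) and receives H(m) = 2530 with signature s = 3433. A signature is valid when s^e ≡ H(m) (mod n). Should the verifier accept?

accept

Squares mod 3569: s^1≡3433, s^2≡651, s^4≡2659, s^8≡92, s^16≡1326, s^32≡2328, s^64≡1842, s^128≡2414, s^256≡2788, s^512≡3231, s^1024≡36
1669 = 1024 + 512 + 128 + 4 + 1, so s^1669 ≡ 36·3231·2414·2659·3433 ≡ 2530 (mod 3569)
s^1669 mod 3569 = 2530 matches H(m).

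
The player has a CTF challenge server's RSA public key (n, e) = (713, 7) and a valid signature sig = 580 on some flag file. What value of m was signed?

362

sig^2 ≡ 580^2 = 336400 ≡ 577
sig^4 ≡ 577^2 = 332929 ≡ 671
7 = 4 + 2 + 1, so sig^7 ≡ 671·577·580 ≡ 362 (mod 713)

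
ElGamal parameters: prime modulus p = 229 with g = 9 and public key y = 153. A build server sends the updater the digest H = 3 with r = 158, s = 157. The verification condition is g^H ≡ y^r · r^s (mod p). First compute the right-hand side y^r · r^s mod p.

42

153^2 = 23409 ≡ 51
153^4 ≡ 51^2 = 2601 ≡ 82
153^8 ≡ 82^2 = 6724 ≡ 83
153^16 ≡ 83^2 = 6889 ≡ 19
153^32 ≡ 19^2 = 361 ≡ 132
153^64 ≡ 132^2 = 17424 ≡ 20
153^128 ≡ 20^2 = 400 ≡ 171
158 = 128 + 16 + 8 + 4 + 2, so 153^158 ≡ 171·19·83·82·51 ≡ 25 (mod 229)
158^2 = 24964 ≡ 3
158^4 ≡ 3^2 = 9
158^8 ≡ 9^2 = 81
158^16 ≡ 81^2 = 6561 ≡ 149
158^32 ≡ 149^2 = 22201 ≡ 217
158^64 ≡ 217^2 = 47089 ≡ 144
158^128 ≡ 144^2 = 20736 ≡ 126
157 = 128 + 16 + 8 + 4 + 1, so 158^157 ≡ 126·149·81·9·158 ≡ 20 (mod 229)
y^r · r^s ≡ 25·20 = 500 ≡ 42 (mod 229)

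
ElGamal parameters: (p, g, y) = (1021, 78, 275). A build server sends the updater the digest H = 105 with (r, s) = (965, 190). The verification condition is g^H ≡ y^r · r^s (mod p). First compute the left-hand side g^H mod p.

994

78^105 mod 1021 = 994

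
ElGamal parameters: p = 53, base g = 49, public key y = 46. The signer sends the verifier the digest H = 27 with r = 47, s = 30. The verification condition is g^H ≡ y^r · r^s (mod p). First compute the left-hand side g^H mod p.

49

Squares mod 53: 49^1≡49, 49^2≡16, 49^4≡44, 49^8≡28, 49^16≡42
27 = 16 + 8 + 2 + 1, so 49^27 ≡ 42·28·16·49 ≡ 49 (mod 53)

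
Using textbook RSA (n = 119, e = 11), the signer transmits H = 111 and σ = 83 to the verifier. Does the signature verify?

verifies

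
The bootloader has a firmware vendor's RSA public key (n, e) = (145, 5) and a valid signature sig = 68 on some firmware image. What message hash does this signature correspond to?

8

sig^2 ≡ 68^2 = 4624 ≡ 129
sig^4 ≡ 129^2 = 16641 ≡ 111
5 = 4 + 1, so sig^5 ≡ 111·68 ≡ 8 (mod 145)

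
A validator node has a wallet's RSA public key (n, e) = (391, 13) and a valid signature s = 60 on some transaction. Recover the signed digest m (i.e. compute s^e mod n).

s^2 ≡ 60^2 = 3600 ≡ 81
s^4 ≡ 81^2 = 6561 ≡ 305
s^8 ≡ 305^2 = 93025 ≡ 358
13 = 8 + 4 + 1, so s^13 ≡ 358·305·60 ≡ 195 (mod 391)

195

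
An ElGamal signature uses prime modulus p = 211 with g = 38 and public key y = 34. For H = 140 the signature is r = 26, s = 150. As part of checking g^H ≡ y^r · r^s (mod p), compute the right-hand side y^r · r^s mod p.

34^26 mod 211 = 161
26^150 mod 211 = 148
y^r · r^s ≡ 161·148 = 23828 ≡ 196 (mod 211)

196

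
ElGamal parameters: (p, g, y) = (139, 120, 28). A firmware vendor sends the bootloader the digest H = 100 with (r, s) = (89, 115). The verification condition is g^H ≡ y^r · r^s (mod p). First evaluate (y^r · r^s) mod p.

46

28^89 mod 139 = 107
89^115 mod 139 = 42
y^r · r^s ≡ 107·42 = 4494 ≡ 46 (mod 139)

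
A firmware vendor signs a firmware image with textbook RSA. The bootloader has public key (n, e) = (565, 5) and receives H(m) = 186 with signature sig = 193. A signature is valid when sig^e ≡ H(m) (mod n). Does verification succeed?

fails

sig^2 ≡ 193^2 = 37249 ≡ 524
sig^4 ≡ 524^2 = 274576 ≡ 551
5 = 4 + 1, so sig^5 ≡ 551·193 ≡ 123 (mod 565)
sig^5 mod 565 = 123, but H(m) = 186.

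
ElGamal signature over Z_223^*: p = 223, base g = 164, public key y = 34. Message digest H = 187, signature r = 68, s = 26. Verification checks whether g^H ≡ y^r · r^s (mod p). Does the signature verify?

Left side g^H mod p:
Squares mod 223: 164^1≡164, 164^2≡136, 164^4≡210, 164^8≡169, 164^16≡17, 164^32≡66, 164^64≡119, 164^128≡112
187 = 128 + 32 + 16 + 8 + 2 + 1, so 164^187 ≡ 112·66·17·169·136·164 ≡ 136 (mod 223)
Right side y^r · r^s mod p:
Squares mod 223: 34^1≡34, 34^2≡41, 34^4≡120, 34^8≡128, 34^16≡105, 34^32≡98, 34^64≡15
68 = 64 + 4, so 34^68 ≡ 15·120 ≡ 16 (mod 223)
Squares mod 223: 68^1≡68, 68^2≡164, 68^4≡136, 68^8≡210, 68^16≡169
26 = 16 + 8 + 2, so 68^26 ≡ 169·210·164 ≡ 60 (mod 223)
16·60 = 960 ≡ 68 (mod 223)
136 ≠ 68, so verification fails.

does not verify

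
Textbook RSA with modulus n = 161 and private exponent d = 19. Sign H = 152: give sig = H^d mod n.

33

H^2 ≡ 152^2 = 23104 ≡ 81
H^4 ≡ 81^2 = 6561 ≡ 121
H^8 ≡ 121^2 = 14641 ≡ 151
H^16 ≡ 151^2 = 22801 ≡ 100
19 = 16 + 2 + 1, so H^19 ≡ 100·81·152 ≡ 33 (mod 161)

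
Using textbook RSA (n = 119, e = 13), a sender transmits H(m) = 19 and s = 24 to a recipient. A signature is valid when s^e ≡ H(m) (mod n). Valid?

no

Squares mod 119: s^1≡24, s^2≡100, s^4≡4, s^8≡16
13 = 8 + 4 + 1, so s^13 ≡ 16·4·24 ≡ 108 (mod 119)
The recovered value 108 does not match the digest 19.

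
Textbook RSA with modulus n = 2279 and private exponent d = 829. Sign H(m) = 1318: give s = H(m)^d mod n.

1308

Squares mod 2279: (H(m))^1≡1318, (H(m))^2≡526, (H(m))^4≡917, (H(m))^8≡2217, (H(m))^16≡1565, (H(m))^32≡1579, (H(m))^64≡15, (H(m))^128≡225, (H(m))^256≡487, (H(m))^512≡153
829 = 512 + 256 + 32 + 16 + 8 + 4 + 1, so (H(m))^829 ≡ 153·487·1579·1565·2217·917·1318 ≡ 1308 (mod 2279)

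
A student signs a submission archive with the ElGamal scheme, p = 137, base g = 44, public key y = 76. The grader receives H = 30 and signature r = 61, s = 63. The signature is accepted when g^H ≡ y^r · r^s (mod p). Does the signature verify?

Left side g^H mod p:
44^2 = 1936 ≡ 18
44^4 ≡ 18^2 = 324 ≡ 50
44^8 ≡ 50^2 = 2500 ≡ 34
44^16 ≡ 34^2 = 1156 ≡ 60
30 = 16 + 8 + 4 + 2, so 44^30 ≡ 60·34·50·18 ≡ 63 (mod 137)
Right side y^r · r^s mod p:
76^2 = 5776 ≡ 22
76^4 ≡ 22^2 = 484 ≡ 73
76^8 ≡ 73^2 = 5329 ≡ 123
76^16 ≡ 123^2 = 15129 ≡ 59
76^32 ≡ 59^2 = 3481 ≡ 56
61 = 32 + 16 + 8 + 4 + 1, so 76^61 ≡ 56·59·123·73·76 ≡ 112 (mod 137)
61^2 = 3721 ≡ 22
61^4 ≡ 22^2 = 484 ≡ 73
61^8 ≡ 73^2 = 5329 ≡ 123
61^16 ≡ 123^2 = 15129 ≡ 59
61^32 ≡ 59^2 = 3481 ≡ 56
63 = 32 + 16 + 8 + 4 + 2 + 1, so 61^63 ≡ 56·59·123·73·22·61 ≡ 2 (mod 137)
112·2 = 224 ≡ 87 (mod 137)
63 ≠ 87, so verification fails.

does not verify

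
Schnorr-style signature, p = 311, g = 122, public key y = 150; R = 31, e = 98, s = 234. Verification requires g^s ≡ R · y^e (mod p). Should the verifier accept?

reject

g^s mod p:
122^2 = 14884 ≡ 267
122^4 ≡ 267^2 = 71289 ≡ 70
122^8 ≡ 70^2 = 4900 ≡ 235
122^16 ≡ 235^2 = 55225 ≡ 178
122^32 ≡ 178^2 = 31684 ≡ 273
122^64 ≡ 273^2 = 74529 ≡ 200
122^128 ≡ 200^2 = 40000 ≡ 192
234 = 128 + 64 + 32 + 8 + 2, so 122^234 ≡ 192·200·273·235·267 ≡ 9 (mod 311)
R · y^e mod p:
150^2 = 22500 ≡ 108
150^4 ≡ 108^2 = 11664 ≡ 157
150^8 ≡ 157^2 = 24649 ≡ 80
150^16 ≡ 80^2 = 6400 ≡ 180
150^32 ≡ 180^2 = 32400 ≡ 56
150^64 ≡ 56^2 = 3136 ≡ 26
98 = 64 + 32 + 2, so 150^98 ≡ 26·56·108 ≡ 193 (mod 311)
31·193 = 5983 ≡ 74 (mod 311)
9 ≠ 74; the check fails.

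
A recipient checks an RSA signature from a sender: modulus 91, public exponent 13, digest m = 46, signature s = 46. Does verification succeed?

s^2 ≡ 46^2 = 2116 ≡ 23
s^4 ≡ 23^2 = 529 ≡ 74
s^8 ≡ 74^2 = 5476 ≡ 16
13 = 8 + 4 + 1, so s^13 ≡ 16·74·46 ≡ 46 (mod 91)
s^13 mod 91 = 46 matches m.

passes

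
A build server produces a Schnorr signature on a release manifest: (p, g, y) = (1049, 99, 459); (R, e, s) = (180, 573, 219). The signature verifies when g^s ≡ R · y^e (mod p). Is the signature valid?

valid

g^s mod p:
Squares mod 1049: 99^1≡99, 99^2≡360, 99^4≡573, 99^8≡1041, 99^16≡64, 99^32≡949, 99^64≡559, 99^128≡928
219 = 128 + 64 + 16 + 8 + 2 + 1, so 99^219 ≡ 928·559·64·1041·360·99 ≡ 880 (mod 1049)
R · y^e mod p:
Squares mod 1049: 459^1≡459, 459^2≡881, 459^4≡950, 459^8≡360, 459^16≡573, 459^32≡1041, 459^64≡64, 459^128≡949, 459^256≡559, 459^512≡928
573 = 512 + 32 + 16 + 8 + 4 + 1, so 459^573 ≡ 928·1041·573·360·950·459 ≡ 238 (mod 1049)
180·238 = 42840 ≡ 880 (mod 1049)
880 ≡ 880 (mod 1049); signature holds.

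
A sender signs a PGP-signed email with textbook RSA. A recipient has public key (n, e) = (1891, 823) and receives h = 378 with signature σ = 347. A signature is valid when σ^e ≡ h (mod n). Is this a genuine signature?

Squares mod 1891: σ^1≡347, σ^2≡1276, σ^4≡25, σ^8≡625, σ^16≡1079, σ^32≡1276, σ^64≡25, σ^128≡625, σ^256≡1079, σ^512≡1276
823 = 512 + 256 + 32 + 16 + 4 + 2 + 1, so σ^823 ≡ 1276·1079·1276·1079·25·1276·347 ≡ 378 (mod 1891)
Since 378 equals the digest 378, verification succeeds.

genuine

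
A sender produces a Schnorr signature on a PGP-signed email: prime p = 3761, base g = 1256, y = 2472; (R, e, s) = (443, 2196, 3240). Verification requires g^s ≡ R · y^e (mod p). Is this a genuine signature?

g^s mod p:
Squares mod 3761: 1256^1≡1256, 1256^2≡1677, 1256^4≡2862, 1256^8≡3347, 1256^16≡2151, 1256^32≡771, 1256^64≡203, 1256^128≡3599, 1256^256≡3678, 1256^512≡3128, 1256^1024≡2023, 1256^2048≡561
3240 = 2048 + 1024 + 128 + 32 + 8, so 1256^3240 ≡ 561·2023·3599·771·3347 ≡ 302 (mod 3761)
R · y^e mod p:
Squares mod 3761: 2472^1≡2472, 2472^2≡2920, 2472^4≡213, 2472^8≡237, 2472^16≡3515, 2472^32≡340, 2472^64≡2770, 2472^128≡460, 2472^256≡984, 2472^512≡1679, 2472^1024≡2052, 2472^2048≡2145
2196 = 2048 + 128 + 16 + 4, so 2472^2196 ≡ 2145·460·3515·213 ≡ 2679 (mod 3761)
443·2679 = 1186797 ≡ 2082 (mod 3761)
302 ≠ 2082; the check fails.

forged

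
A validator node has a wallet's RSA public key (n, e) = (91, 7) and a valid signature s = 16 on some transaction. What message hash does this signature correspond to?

s^2 ≡ 16^2 = 256 ≡ 74
s^4 ≡ 74^2 = 5476 ≡ 16
7 = 4 + 2 + 1, so s^7 ≡ 16·74·16 ≡ 16 (mod 91)

16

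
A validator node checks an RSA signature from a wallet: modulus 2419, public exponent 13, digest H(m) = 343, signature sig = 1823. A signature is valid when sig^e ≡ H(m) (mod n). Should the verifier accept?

Squares mod 2419: sig^1≡1823, sig^2≡2042, sig^4≡1827, sig^8≡2128
13 = 8 + 4 + 1, so sig^13 ≡ 2128·1827·1823 ≡ 343 (mod 2419)
Since 343 equals the digest 343, verification succeeds.

accept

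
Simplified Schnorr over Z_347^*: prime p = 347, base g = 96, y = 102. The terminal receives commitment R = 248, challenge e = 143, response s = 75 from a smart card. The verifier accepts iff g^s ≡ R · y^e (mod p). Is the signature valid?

valid

g^s mod p:
96^2 = 9216 ≡ 194
96^4 ≡ 194^2 = 37636 ≡ 160
96^8 ≡ 160^2 = 25600 ≡ 269
96^16 ≡ 269^2 = 72361 ≡ 185
96^32 ≡ 185^2 = 34225 ≡ 219
96^64 ≡ 219^2 = 47961 ≡ 75
75 = 64 + 8 + 2 + 1, so 96^75 ≡ 75·269·194·96 ≡ 313 (mod 347)
R · y^e mod p:
102^2 = 10404 ≡ 341
102^4 ≡ 341^2 = 116281 ≡ 36
102^8 ≡ 36^2 = 1296 ≡ 255
102^16 ≡ 255^2 = 65025 ≡ 136
102^32 ≡ 136^2 = 18496 ≡ 105
102^64 ≡ 105^2 = 11025 ≡ 268
102^128 ≡ 268^2 = 71824 ≡ 342
143 = 128 + 8 + 4 + 2 + 1, so 102^143 ≡ 342·255·36·341·102 ≡ 109 (mod 347)
248·109 = 27032 ≡ 313 (mod 347)
313 ≡ 313 (mod 347); signature holds.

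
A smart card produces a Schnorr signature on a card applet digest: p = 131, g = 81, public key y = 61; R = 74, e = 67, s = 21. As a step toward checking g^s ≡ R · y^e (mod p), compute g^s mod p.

123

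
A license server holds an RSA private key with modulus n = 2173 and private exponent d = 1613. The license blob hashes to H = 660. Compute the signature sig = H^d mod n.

925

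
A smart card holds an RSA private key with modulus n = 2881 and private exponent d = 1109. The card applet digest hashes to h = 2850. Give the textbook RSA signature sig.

Squares mod 2881: h^1≡2850, h^2≡961, h^4≡1601, h^8≡1992, h^16≡927, h^32≡791, h^64≡504, h^128≡488, h^256≡1902, h^512≡1949, h^1024≡1443
1109 = 1024 + 64 + 16 + 4 + 1, so h^1109 ≡ 1443·504·927·1601·2850 ≡ 546 (mod 2881)

546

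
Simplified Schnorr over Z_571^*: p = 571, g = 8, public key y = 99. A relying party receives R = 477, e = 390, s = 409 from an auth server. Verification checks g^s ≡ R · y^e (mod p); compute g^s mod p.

Squares mod 571: 8^1≡8, 8^2≡64, 8^4≡99, 8^8≡94, 8^16≡271, 8^32≡353, 8^64≡131, 8^128≡31, 8^256≡390
409 = 256 + 128 + 16 + 8 + 1, so 8^409 ≡ 390·31·271·94·8 ≡ 265 (mod 571)

265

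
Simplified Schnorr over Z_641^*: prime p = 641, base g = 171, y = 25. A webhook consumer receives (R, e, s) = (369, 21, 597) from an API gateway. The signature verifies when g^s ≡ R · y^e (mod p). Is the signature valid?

g^s mod p:
171^2 = 29241 ≡ 396
171^4 ≡ 396^2 = 156816 ≡ 412
171^8 ≡ 412^2 = 169744 ≡ 520
171^16 ≡ 520^2 = 270400 ≡ 539
171^32 ≡ 539^2 = 290521 ≡ 148
171^64 ≡ 148^2 = 21904 ≡ 110
171^128 ≡ 110^2 = 12100 ≡ 562
171^256 ≡ 562^2 = 315844 ≡ 472
171^512 ≡ 472^2 = 222784 ≡ 357
597 = 512 + 64 + 16 + 4 + 1, so 171^597 ≡ 357·110·539·412·171 ≡ 485 (mod 641)
R · y^e mod p:
25^2 = 625
25^4 ≡ 625^2 = 390625 ≡ 256
25^8 ≡ 256^2 = 65536 ≡ 154
25^16 ≡ 154^2 = 23716 ≡ 640
21 = 16 + 4 + 1, so 25^21 ≡ 640·256·25 ≡ 10 (mod 641)
369·10 = 3690 ≡ 485 (mod 641)
485 ≡ 485 (mod 641); signature holds.

valid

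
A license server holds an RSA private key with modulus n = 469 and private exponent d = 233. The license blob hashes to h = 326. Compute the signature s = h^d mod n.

h^2 ≡ 326^2 = 106276 ≡ 282
h^4 ≡ 282^2 = 79524 ≡ 263
h^8 ≡ 263^2 = 69169 ≡ 226
h^16 ≡ 226^2 = 51076 ≡ 424
h^32 ≡ 424^2 = 179776 ≡ 149
h^64 ≡ 149^2 = 22201 ≡ 158
h^128 ≡ 158^2 = 24964 ≡ 107
233 = 128 + 64 + 32 + 8 + 1, so h^233 ≡ 107·158·149·226·326 ≡ 254 (mod 469)

254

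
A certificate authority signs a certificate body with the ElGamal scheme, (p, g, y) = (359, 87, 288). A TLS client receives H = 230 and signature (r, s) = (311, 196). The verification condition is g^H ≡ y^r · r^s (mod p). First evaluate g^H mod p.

3

87^2 = 7569 ≡ 30
87^4 ≡ 30^2 = 900 ≡ 182
87^8 ≡ 182^2 = 33124 ≡ 96
87^16 ≡ 96^2 = 9216 ≡ 241
87^32 ≡ 241^2 = 58081 ≡ 282
87^64 ≡ 282^2 = 79524 ≡ 185
87^128 ≡ 185^2 = 34225 ≡ 120
230 = 128 + 64 + 32 + 4 + 2, so 87^230 ≡ 120·185·282·182·30 ≡ 3 (mod 359)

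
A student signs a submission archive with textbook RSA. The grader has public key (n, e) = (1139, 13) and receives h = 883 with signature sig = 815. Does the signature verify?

verifies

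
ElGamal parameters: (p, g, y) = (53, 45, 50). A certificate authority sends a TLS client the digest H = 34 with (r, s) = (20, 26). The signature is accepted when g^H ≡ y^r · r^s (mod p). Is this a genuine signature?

forged

Left side g^H mod p:
45^2 = 2025 ≡ 11
45^4 ≡ 11^2 = 121 ≡ 15
45^8 ≡ 15^2 = 225 ≡ 13
45^16 ≡ 13^2 = 169 ≡ 10
45^32 ≡ 10^2 = 100 ≡ 47
34 = 32 + 2, so 45^34 ≡ 47·11 ≡ 40 (mod 53)
Right side y^r · r^s mod p:
50^2 = 2500 ≡ 9
50^4 ≡ 9^2 = 81 ≡ 28
50^8 ≡ 28^2 = 784 ≡ 42
50^16 ≡ 42^2 = 1764 ≡ 15
20 = 16 + 4, so 50^20 ≡ 15·28 ≡ 49 (mod 53)
20^2 = 400 ≡ 29
20^4 ≡ 29^2 = 841 ≡ 46
20^8 ≡ 46^2 = 2116 ≡ 49
20^16 ≡ 49^2 = 2401 ≡ 16
26 = 16 + 8 + 2, so 20^26 ≡ 16·49·29 ≡ 52 (mod 53)
49·52 = 2548 ≡ 4 (mod 53)
40 ≠ 4, so verification fails.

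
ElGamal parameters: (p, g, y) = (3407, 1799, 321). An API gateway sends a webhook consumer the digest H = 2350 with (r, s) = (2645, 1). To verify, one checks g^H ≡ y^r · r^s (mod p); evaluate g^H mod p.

1799^2 = 3236401 ≡ 3158
1799^4 ≡ 3158^2 = 9972964 ≡ 675
1799^8 ≡ 675^2 = 455625 ≡ 2494
1799^16 ≡ 2494^2 = 6220036 ≡ 2261
1799^32 ≡ 2261^2 = 5112121 ≡ 1621
1799^64 ≡ 1621^2 = 2627641 ≡ 844
1799^128 ≡ 844^2 = 712336 ≡ 273
1799^256 ≡ 273^2 = 74529 ≡ 2982
1799^512 ≡ 2982^2 = 8892324 ≡ 54
1799^1024 ≡ 54^2 = 2916
1799^2048 ≡ 2916^2 = 8503056 ≡ 2591
2350 = 2048 + 256 + 32 + 8 + 4 + 2, so 1799^2350 ≡ 2591·2982·1621·2494·675·3158 ≡ 2855 (mod 3407)

2855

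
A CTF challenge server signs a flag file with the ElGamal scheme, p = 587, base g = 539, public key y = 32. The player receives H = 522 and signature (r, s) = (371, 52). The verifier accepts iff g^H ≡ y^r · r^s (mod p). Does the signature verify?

does not verify

Left side g^H mod p:
539^2 = 290521 ≡ 543
539^4 ≡ 543^2 = 294849 ≡ 175
539^8 ≡ 175^2 = 30625 ≡ 101
539^16 ≡ 101^2 = 10201 ≡ 222
539^32 ≡ 222^2 = 49284 ≡ 563
539^64 ≡ 563^2 = 316969 ≡ 576
539^128 ≡ 576^2 = 331776 ≡ 121
539^256 ≡ 121^2 = 14641 ≡ 553
539^512 ≡ 553^2 = 305809 ≡ 569
522 = 512 + 8 + 2, so 539^522 ≡ 569·101·543 ≡ 160 (mod 587)
Right side y^r · r^s mod p:
32^2 = 1024 ≡ 437
32^4 ≡ 437^2 = 190969 ≡ 194
32^8 ≡ 194^2 = 37636 ≡ 68
32^16 ≡ 68^2 = 4624 ≡ 515
32^32 ≡ 515^2 = 265225 ≡ 488
32^64 ≡ 488^2 = 238144 ≡ 409
32^128 ≡ 409^2 = 167281 ≡ 573
32^256 ≡ 573^2 = 328329 ≡ 196
371 = 256 + 64 + 32 + 16 + 2 + 1, so 32^371 ≡ 196·409·488·515·437·32 ≡ 15 (mod 587)
371^2 = 137641 ≡ 283
371^4 ≡ 283^2 = 80089 ≡ 257
371^8 ≡ 257^2 = 66049 ≡ 305
371^16 ≡ 305^2 = 93025 ≡ 279
371^32 ≡ 279^2 = 77841 ≡ 357
52 = 32 + 16 + 4, so 371^52 ≡ 357·279·257 ≡ 75 (mod 587)
15·75 = 1125 ≡ 538 (mod 587)
160 ≠ 538, so verification fails.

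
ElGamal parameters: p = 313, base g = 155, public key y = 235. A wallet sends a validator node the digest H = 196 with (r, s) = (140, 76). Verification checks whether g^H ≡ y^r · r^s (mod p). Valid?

yes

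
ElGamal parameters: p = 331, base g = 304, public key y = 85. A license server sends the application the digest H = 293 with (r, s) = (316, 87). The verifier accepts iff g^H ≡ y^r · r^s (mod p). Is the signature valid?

valid

Left side g^H mod p:
304^293 mod 331 = 100
Right side y^r · r^s mod p:
85^316 mod 331 = 80
316^87 mod 331 = 84
80·84 = 6720 ≡ 100 (mod 331)
100 ≡ 100 (mod 331), so the signature is genuine.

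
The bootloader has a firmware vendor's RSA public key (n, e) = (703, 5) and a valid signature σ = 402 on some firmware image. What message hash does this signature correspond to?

205

σ^2 ≡ 402^2 = 161604 ≡ 617
σ^4 ≡ 617^2 = 380689 ≡ 366
5 = 4 + 1, so σ^5 ≡ 366·402 ≡ 205 (mod 703)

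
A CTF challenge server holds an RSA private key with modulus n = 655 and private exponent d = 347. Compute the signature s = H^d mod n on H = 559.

409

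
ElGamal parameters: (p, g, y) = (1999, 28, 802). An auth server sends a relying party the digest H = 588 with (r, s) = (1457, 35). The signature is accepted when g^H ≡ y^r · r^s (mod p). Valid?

yes

Left side g^H mod p:
28^2 = 784
28^4 ≡ 784^2 = 614656 ≡ 963
28^8 ≡ 963^2 = 927369 ≡ 1832
28^16 ≡ 1832^2 = 3356224 ≡ 1902
28^32 ≡ 1902^2 = 3617604 ≡ 1413
28^64 ≡ 1413^2 = 1996569 ≡ 1567
28^128 ≡ 1567^2 = 2455489 ≡ 717
28^256 ≡ 717^2 = 514089 ≡ 346
28^512 ≡ 346^2 = 119716 ≡ 1775
588 = 512 + 64 + 8 + 4, so 28^588 ≡ 1775·1567·1832·963 ≡ 416 (mod 1999)
Right side y^r · r^s mod p:
802^2 = 643204 ≡ 1525
802^4 ≡ 1525^2 = 2325625 ≡ 788
802^8 ≡ 788^2 = 620944 ≡ 1254
802^16 ≡ 1254^2 = 1572516 ≡ 1302
802^32 ≡ 1302^2 = 1695204 ≡ 52
802^64 ≡ 52^2 = 2704 ≡ 705
802^128 ≡ 705^2 = 497025 ≡ 1273
802^256 ≡ 1273^2 = 1620529 ≡ 1339
802^512 ≡ 1339^2 = 1792921 ≡ 1817
802^1024 ≡ 1817^2 = 3301489 ≡ 1140
1457 = 1024 + 256 + 128 + 32 + 16 + 1, so 802^1457 ≡ 1140·1339·1273·52·1302·802 ≡ 357 (mod 1999)
1457^2 = 2122849 ≡ 1910
1457^4 ≡ 1910^2 = 3648100 ≡ 1924
1457^8 ≡ 1924^2 = 3701776 ≡ 1627
1457^16 ≡ 1627^2 = 2647129 ≡ 453
1457^32 ≡ 453^2 = 205209 ≡ 1311
35 = 32 + 2 + 1, so 1457^35 ≡ 1311·1910·1457 ≡ 1653 (mod 1999)
357·1653 = 590121 ≡ 416 (mod 1999)
416 ≡ 416 (mod 1999), so the signature is genuine.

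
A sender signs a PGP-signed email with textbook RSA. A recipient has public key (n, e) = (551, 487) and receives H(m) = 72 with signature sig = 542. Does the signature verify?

does not verify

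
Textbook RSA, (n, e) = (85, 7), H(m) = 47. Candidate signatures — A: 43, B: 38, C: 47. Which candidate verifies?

Candidate A: Squares mod 85: 43^1≡43, 43^2≡64, 43^4≡16; 7 = 4 + 2 + 1, so 43^7 ≡ 16·64·43 ≡ 2 (mod 85)
Candidate B: Squares mod 85: 38^1≡38, 38^2≡84, 38^4≡1; 7 = 4 + 2 + 1, so 38^7 ≡ 1·84·38 ≡ 47 (mod 85)
  → matches H(m) = 47
Candidate C: Squares mod 85: 47^1≡47, 47^2≡84, 47^4≡1; 7 = 4 + 2 + 1, so 47^7 ≡ 1·84·47 ≡ 38 (mod 85)

B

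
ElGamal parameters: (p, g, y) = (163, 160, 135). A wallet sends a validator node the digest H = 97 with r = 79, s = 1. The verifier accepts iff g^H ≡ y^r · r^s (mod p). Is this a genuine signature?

forged

Left side g^H mod p:
160^97 mod 163 = 51
Right side y^r · r^s mod p:
135^79 mod 163 = 21
79^1 mod 163 = 79
21·79 = 1659 ≡ 29 (mod 163)
51 ≠ 29, so verification fails.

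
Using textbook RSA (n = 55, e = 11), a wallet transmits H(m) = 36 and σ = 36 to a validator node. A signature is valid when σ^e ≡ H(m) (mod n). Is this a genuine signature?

Squares mod 55: σ^1≡36, σ^2≡31, σ^4≡26, σ^8≡16
11 = 8 + 2 + 1, so σ^11 ≡ 16·31·36 ≡ 36 (mod 55)
36 = H(m), so the signature checks out.

genuine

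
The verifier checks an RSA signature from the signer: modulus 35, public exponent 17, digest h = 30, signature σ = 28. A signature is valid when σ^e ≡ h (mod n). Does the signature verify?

does not verify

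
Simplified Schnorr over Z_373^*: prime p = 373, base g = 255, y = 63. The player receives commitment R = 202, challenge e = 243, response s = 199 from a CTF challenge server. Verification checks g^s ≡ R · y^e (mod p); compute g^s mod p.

Squares mod 373: 255^1≡255, 255^2≡123, 255^4≡209, 255^8≡40, 255^16≡108, 255^32≡101, 255^64≡130, 255^128≡115
199 = 128 + 64 + 4 + 2 + 1, so 255^199 ≡ 115·130·209·123·255 ≡ 268 (mod 373)

268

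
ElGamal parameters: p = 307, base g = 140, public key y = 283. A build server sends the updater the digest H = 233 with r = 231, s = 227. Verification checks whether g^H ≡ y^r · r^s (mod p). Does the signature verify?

does not verify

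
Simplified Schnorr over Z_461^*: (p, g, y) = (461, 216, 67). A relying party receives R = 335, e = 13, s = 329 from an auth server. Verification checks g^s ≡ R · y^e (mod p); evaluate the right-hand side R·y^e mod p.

67^13 mod 461 = 310
R · y^e ≡ 335·310 = 103850 ≡ 125 (mod 461)

125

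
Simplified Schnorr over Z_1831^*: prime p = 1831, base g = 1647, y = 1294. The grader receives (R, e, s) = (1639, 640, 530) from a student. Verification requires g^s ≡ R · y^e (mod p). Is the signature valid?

invalid

g^s mod p:
1647^2 = 2712609 ≡ 898
1647^4 ≡ 898^2 = 806404 ≡ 764
1647^8 ≡ 764^2 = 583696 ≡ 1438
1647^16 ≡ 1438^2 = 2067844 ≡ 645
1647^32 ≡ 645^2 = 416025 ≡ 388
1647^64 ≡ 388^2 = 150544 ≡ 402
1647^128 ≡ 402^2 = 161604 ≡ 476
1647^256 ≡ 476^2 = 226576 ≡ 1363
1647^512 ≡ 1363^2 = 1857769 ≡ 1135
530 = 512 + 16 + 2, so 1647^530 ≡ 1135·645·898 ≡ 1110 (mod 1831)
R · y^e mod p:
1294^2 = 1674436 ≡ 902
1294^4 ≡ 902^2 = 813604 ≡ 640
1294^8 ≡ 640^2 = 409600 ≡ 1287
1294^16 ≡ 1287^2 = 1656369 ≡ 1145
1294^32 ≡ 1145^2 = 1311025 ≡ 29
1294^64 ≡ 29^2 = 841
1294^128 ≡ 841^2 = 707281 ≡ 515
1294^256 ≡ 515^2 = 265225 ≡ 1561
1294^512 ≡ 1561^2 = 2436721 ≡ 1491
640 = 512 + 128, so 1294^640 ≡ 1491·515 ≡ 676 (mod 1831)
1639·676 = 1107964 ≡ 209 (mod 1831)
1110 ≠ 209; the check fails.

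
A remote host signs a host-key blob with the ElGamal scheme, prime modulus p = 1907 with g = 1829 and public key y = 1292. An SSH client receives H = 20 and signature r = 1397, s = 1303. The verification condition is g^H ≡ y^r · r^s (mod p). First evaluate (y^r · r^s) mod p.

630

Squares mod 1907: 1292^1≡1292, 1292^2≡639, 1292^4≡223, 1292^8≡147, 1292^16≡632, 1292^32≡861, 1292^64≡1405, 1292^128≡280, 1292^256≡213, 1292^512≡1508, 1292^1024≡920
1397 = 1024 + 256 + 64 + 32 + 16 + 4 + 1, so 1292^1397 ≡ 920·213·1405·861·632·223·1292 ≡ 1200 (mod 1907)
Squares mod 1907: 1397^1≡1397, 1397^2≡748, 1397^4≡753, 1397^8≡630, 1397^16≡244, 1397^32≡419, 1397^64≡117, 1397^128≡340, 1397^256≡1180, 1397^512≡290, 1397^1024≡192
1303 = 1024 + 256 + 16 + 4 + 2 + 1, so 1397^1303 ≡ 192·1180·244·753·748·1397 ≡ 811 (mod 1907)
y^r · r^s ≡ 1200·811 = 973200 ≡ 630 (mod 1907)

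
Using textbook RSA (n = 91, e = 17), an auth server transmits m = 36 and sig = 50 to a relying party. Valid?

sig^17 mod 91 = 85
sig^17 mod 91 = 85, but m = 36.

no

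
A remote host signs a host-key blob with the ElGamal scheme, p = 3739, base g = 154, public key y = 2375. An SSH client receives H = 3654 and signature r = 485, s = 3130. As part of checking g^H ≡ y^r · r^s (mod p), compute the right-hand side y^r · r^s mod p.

1274

2375^485 mod 3739 = 2816
485^3130 mod 3739 = 3211
y^r · r^s ≡ 2816·3211 = 9042176 ≡ 1274 (mod 3739)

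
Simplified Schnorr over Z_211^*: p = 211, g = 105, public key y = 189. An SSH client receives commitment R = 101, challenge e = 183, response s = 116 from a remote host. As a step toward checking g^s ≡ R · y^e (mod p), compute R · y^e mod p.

194

189^2 = 35721 ≡ 62
189^4 ≡ 62^2 = 3844 ≡ 46
189^8 ≡ 46^2 = 2116 ≡ 6
189^16 ≡ 6^2 = 36
189^32 ≡ 36^2 = 1296 ≡ 30
189^64 ≡ 30^2 = 900 ≡ 56
189^128 ≡ 56^2 = 3136 ≡ 182
183 = 128 + 32 + 16 + 4 + 2 + 1, so 189^183 ≡ 182·30·36·46·62·189 ≡ 121 (mod 211)
R · y^e ≡ 101·121 = 12221 ≡ 194 (mod 211)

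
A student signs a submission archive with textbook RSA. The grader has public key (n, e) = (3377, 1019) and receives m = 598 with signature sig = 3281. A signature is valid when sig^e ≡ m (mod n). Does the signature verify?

verifies

sig^2 ≡ 3281^2 = 10764961 ≡ 2462
sig^4 ≡ 2462^2 = 6061444 ≡ 3106
sig^8 ≡ 3106^2 = 9647236 ≡ 2524
sig^16 ≡ 2524^2 = 6370576 ≡ 1554
sig^32 ≡ 1554^2 = 2414916 ≡ 361
sig^64 ≡ 361^2 = 130321 ≡ 1995
sig^128 ≡ 1995^2 = 3980025 ≡ 1919
sig^256 ≡ 1919^2 = 3682561 ≡ 1631
sig^512 ≡ 1631^2 = 2660161 ≡ 2462
1019 = 512 + 256 + 128 + 64 + 32 + 16 + 8 + 2 + 1, so sig^1019 ≡ 2462·1631·1919·1995·361·1554·2524·2462·3281 ≡ 598 (mod 3377)
598 = m, so the signature checks out.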